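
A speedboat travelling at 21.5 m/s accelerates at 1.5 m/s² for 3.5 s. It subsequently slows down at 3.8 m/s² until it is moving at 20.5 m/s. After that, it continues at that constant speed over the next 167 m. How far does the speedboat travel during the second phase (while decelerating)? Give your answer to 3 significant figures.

38.9 m

Phase 1 (accelerating): v₀ = 21.5 m/s, a = 1.5 m/s².
v = v₀ + at = 21.5 + (1.5)(3.5) = 26.8 m/s
Δx = v₀t + ½at² = 21.5·3.5 + 0.5·1.5·3.5² = 84.4 m

Phase 2 (decelerating): v₀ = 26.8 m/s, a = -3.8 m/s².
v = v₀ + at → t = (20.5 − 26.8) / -3.8 = 1.64 s
v² = v₀² + 2aΔx → Δx = (20.5² − 26.8²)/(2·-3.8) = 38.9 m
Distance in phase 2 = 38.9 m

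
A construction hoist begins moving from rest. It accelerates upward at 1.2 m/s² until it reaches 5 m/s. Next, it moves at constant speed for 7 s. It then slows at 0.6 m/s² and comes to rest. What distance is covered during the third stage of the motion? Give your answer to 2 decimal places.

Phase 1 (accelerating): v₀ = 0 m/s, a = 1.2 m/s².
v = v₀ + at → t = (5 − 0) / 1.2 = 4.17 s
v² = v₀² + 2aΔx → Δx = (5² − 0²)/(2·1.2) = 10.4 m

Phase 2 (constant speed): v₀ = 5.00 m/s, a = 0 m/s².
v = v₀ + at = 5.00 + (0)(7) = 5.00 m/s
Δx = v₀t + ½at² = 5.00·7 + 0.5·0·7² = 35.0 m

Phase 3 (decelerating): v₀ = 5.00 m/s, a = -0.6 m/s².
v = v₀ + at → t = (0 − 5.00) / -0.6 = 8.33 s
v² = v₀² + 2aΔx → Δx = (0² − 5.00²)/(2·-0.6) = 20.8 m
Distance in phase 3 = 20.8 m

20.83 m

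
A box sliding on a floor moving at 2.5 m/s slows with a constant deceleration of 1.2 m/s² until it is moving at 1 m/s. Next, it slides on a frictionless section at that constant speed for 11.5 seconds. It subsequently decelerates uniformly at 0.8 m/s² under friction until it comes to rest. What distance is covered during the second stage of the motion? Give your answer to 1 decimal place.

11.5 m

Phase 1 (decelerating): v₀ = 2.50 m/s, a = -1.2 m/s².
v = v₀ + at → t = (1 − 2.50) / -1.2 = 1.25 s
v² = v₀² + 2aΔx → Δx = (1² − 2.50²)/(2·-1.2) = 2.19 m

Phase 2 (constant speed): v₀ = 1.00 m/s, a = 0 m/s².
v = v₀ + at = 1.00 + (0)(11.5) = 1.00 m/s
Δx = v₀t + ½at² = 1.00·11.5 + 0.5·0·11.5² = 11.5 m
Distance in phase 2 = 11.5 m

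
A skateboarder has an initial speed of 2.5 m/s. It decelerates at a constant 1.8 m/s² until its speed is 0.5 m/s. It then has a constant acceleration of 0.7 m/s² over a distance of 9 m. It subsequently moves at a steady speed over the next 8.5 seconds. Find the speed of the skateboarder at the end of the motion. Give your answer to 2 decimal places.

Phase 1 (decelerating): v₀ = 2.50 m/s, a = -1.8 m/s².
v = v₀ + at → t = (0.5 − 2.50) / -1.8 = 1.11 s
v² = v₀² + 2aΔx → Δx = (0.5² − 2.50²)/(2·-1.8) = 1.67 m

Phase 2 (accelerating): v₀ = 0.500 m/s, a = 0.7 m/s².
v² = v₀² + 2aΔx = 0.500² + 2·0.7·9 = 12.8 → v = 3.58 m/s
t = (v − v₀)/a = (3.58 − 0.500)/0.7 = 4.41 s

Phase 3 (constant speed): v₀ = 3.58 m/s, a = 0 m/s².
v = v₀ + at = 3.58 + (0)(8.5) = 3.58 m/s
Δx = v₀t + ½at² = 3.58·8.5 + 0.5·0·8.5² = 30.5 m
Final speed = 3.58 m/s

3.58 m/s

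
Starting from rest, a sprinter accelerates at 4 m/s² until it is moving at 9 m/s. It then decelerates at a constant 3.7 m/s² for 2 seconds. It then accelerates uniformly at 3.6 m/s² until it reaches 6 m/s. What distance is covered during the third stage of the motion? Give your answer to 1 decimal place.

Phase 1 (accelerating): v₀ = 0 m/s, a = 4 m/s².
v = v₀ + at → t = (9 − 0) / 4 = 2.25 s
v² = v₀² + 2aΔx → Δx = (9² − 0²)/(2·4) = 10.1 m

Phase 2 (decelerating): v₀ = 9.00 m/s, a = -3.7 m/s².
v = v₀ + at = 9.00 + (-3.7)(2) = 1.60 m/s
Δx = v₀t + ½at² = 9.00·2 + 0.5·-3.7·2² = 10.6 m

Phase 3 (accelerating): v₀ = 1.60 m/s, a = 3.6 m/s².
v = v₀ + at → t = (6 − 1.60) / 3.6 = 1.22 s
v² = v₀² + 2aΔx → Δx = (6² − 1.60²)/(2·3.6) = 4.64 m
Distance in phase 3 = 4.64 m

4.6 m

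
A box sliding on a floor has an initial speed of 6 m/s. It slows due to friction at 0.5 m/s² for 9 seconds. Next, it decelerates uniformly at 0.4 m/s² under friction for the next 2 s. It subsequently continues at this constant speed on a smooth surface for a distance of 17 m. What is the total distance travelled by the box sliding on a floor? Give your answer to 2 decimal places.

Phase 1 (decelerating): v₀ = 6.00 m/s, a = -0.5 m/s².
v = v₀ + at = 6.00 + (-0.5)(9) = 1.50 m/s
Δx = v₀t + ½at² = 6.00·9 + 0.5·-0.5·9² = 33.8 m

Phase 2 (decelerating): v₀ = 1.50 m/s, a = -0.4 m/s².
v = v₀ + at = 1.50 + (-0.4)(2) = 0.700 m/s
Δx = v₀t + ½at² = 1.50·2 + 0.5·-0.4·2² = 2.20 m

Phase 3 (constant speed): v₀ = 0.700 m/s, a = 0 m/s².
Constant speed: t = d/v = 17/0.700 = 24.3 s
Total distance = 33.8 + 2.20 + 17.0 = 53.0 m

52.95 m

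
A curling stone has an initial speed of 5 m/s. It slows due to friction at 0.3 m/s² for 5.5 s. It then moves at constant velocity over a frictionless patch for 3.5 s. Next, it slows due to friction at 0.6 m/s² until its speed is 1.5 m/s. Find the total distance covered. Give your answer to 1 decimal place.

Phase 1 (decelerating): v₀ = 5.00 m/s, a = -0.3 m/s².
v = v₀ + at = 5.00 + (-0.3)(5.5) = 3.35 m/s
Δx = v₀t + ½at² = 5.00·5.5 + 0.5·-0.3·5.5² = 23.0 m

Phase 2 (constant speed): v₀ = 3.35 m/s, a = 0 m/s².
v = v₀ + at = 3.35 + (0)(3.5) = 3.35 m/s
Δx = v₀t + ½at² = 3.35·3.5 + 0.5·0·3.5² = 11.7 m

Phase 3 (decelerating): v₀ = 3.35 m/s, a = -0.6 m/s².
v = v₀ + at → t = (1.5 − 3.35) / -0.6 = 3.08 s
v² = v₀² + 2aΔx → Δx = (1.5² − 3.35²)/(2·-0.6) = 7.48 m
Total distance = 23.0 + 11.7 + 7.48 = 42.2 m

42.2 m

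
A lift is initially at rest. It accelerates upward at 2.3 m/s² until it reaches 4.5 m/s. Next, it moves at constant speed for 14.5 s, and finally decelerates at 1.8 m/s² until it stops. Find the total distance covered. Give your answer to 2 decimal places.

75.28 m

Phase 1 (accelerating): v₀ = 0 m/s, a = 2.3 m/s².
v = v₀ + at → t = (4.5 − 0) / 2.3 = 1.96 s
v² = v₀² + 2aΔx → Δx = (4.5² − 0²)/(2·2.3) = 4.40 m

Phase 2 (constant speed): v₀ = 4.50 m/s, a = 0 m/s².
v = v₀ + at = 4.50 + (0)(14.5) = 4.50 m/s
Δx = v₀t + ½at² = 4.50·14.5 + 0.5·0·14.5² = 65.2 m

Phase 3 (decelerating): v₀ = 4.50 m/s, a = -1.8 m/s².
v = v₀ + at → t = (0 − 4.50) / -1.8 = 2.50 s
v² = v₀² + 2aΔx → Δx = (0² − 4.50²)/(2·-1.8) = 5.62 m
Total distance = 4.40 + 65.2 + 5.62 = 75.3 m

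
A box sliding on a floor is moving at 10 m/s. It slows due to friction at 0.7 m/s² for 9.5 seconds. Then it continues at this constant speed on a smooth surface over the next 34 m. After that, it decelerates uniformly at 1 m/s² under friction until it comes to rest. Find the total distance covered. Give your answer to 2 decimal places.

Phase 1 (decelerating): v₀ = 10.0 m/s, a = -0.7 m/s².
v = v₀ + at = 10.0 + (-0.7)(9.5) = 3.35 m/s
Δx = v₀t + ½at² = 10.0·9.5 + 0.5·-0.7·9.5² = 63.4 m

Phase 2 (constant speed): v₀ = 3.35 m/s, a = 0 m/s².
Constant speed: t = d/v = 34/3.35 = 10.1 s

Phase 3 (decelerating): v₀ = 3.35 m/s, a = -1 m/s².
v = v₀ + at → t = (0 − 3.35) / -1 = 3.35 s
v² = v₀² + 2aΔx → Δx = (0² − 3.35²)/(2·-1) = 5.61 m
Total distance = 63.4 + 34.0 + 5.61 = 103 m

103.02 m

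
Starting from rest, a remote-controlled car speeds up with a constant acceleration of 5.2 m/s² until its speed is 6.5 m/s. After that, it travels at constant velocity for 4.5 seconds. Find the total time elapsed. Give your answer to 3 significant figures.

5.75 s

Phase 1 (accelerating): v₀ = 0 m/s, a = 5.2 m/s².
v = v₀ + at → t = (6.5 − 0) / 5.2 = 1.25 s
v² = v₀² + 2aΔx → Δx = (6.5² − 0²)/(2·5.2) = 4.06 m

Phase 2 (constant speed): v₀ = 6.50 m/s, a = 0 m/s².
v = v₀ + at = 6.50 + (0)(4.5) = 6.50 m/s
Δx = v₀t + ½at² = 6.50·4.5 + 0.5·0·4.5² = 29.2 m
Total time = 1.25 + 4.50 = 5.75 s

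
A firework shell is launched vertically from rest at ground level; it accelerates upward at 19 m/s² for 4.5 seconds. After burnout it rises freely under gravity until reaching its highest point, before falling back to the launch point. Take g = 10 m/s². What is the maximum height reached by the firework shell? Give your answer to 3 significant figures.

558 m

Phase 1 (powered ascent): v₀ = 0 m/s, a = 19 m/s².
v = v₀ + at = 0 + (19)(4.5) = 85.5 m/s
Δx = v₀t + ½at² = 0·4.5 + 0.5·19·4.5² = 192 m

Phase 2 (coasting upward): v₀ = 85.5 m/s, a = -10 m/s².
v = v₀ + at → t = (0 − 85.5) / -10 = 8.55 s
v² = v₀² + 2aΔx → Δx = (0² − 85.5²)/(2·-10) = 366 m
Maximum height = 192 + 366 = 558 m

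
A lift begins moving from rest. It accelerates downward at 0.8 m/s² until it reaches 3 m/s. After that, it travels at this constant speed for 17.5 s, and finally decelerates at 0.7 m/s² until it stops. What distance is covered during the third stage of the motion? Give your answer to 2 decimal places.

6.43 m

Phase 1 (accelerating): v₀ = 0 m/s, a = 0.8 m/s².
v = v₀ + at → t = (3 − 0) / 0.8 = 3.75 s
v² = v₀² + 2aΔx → Δx = (3² − 0²)/(2·0.8) = 5.62 m

Phase 2 (constant speed): v₀ = 3.00 m/s, a = 0 m/s².
v = v₀ + at = 3.00 + (0)(17.5) = 3.00 m/s
Δx = v₀t + ½at² = 3.00·17.5 + 0.5·0·17.5² = 52.5 m

Phase 3 (decelerating): v₀ = 3.00 m/s, a = -0.7 m/s².
v = v₀ + at → t = (0 − 3.00) / -0.7 = 4.29 s
v² = v₀² + 2aΔx → Δx = (0² − 3.00²)/(2·-0.7) = 6.43 m
Distance in phase 3 = 6.43 m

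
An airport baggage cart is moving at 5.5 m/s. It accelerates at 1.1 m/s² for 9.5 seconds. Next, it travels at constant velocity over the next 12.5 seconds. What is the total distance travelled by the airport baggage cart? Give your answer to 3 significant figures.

Phase 1 (accelerating): v₀ = 5.50 m/s, a = 1.1 m/s².
v = v₀ + at = 5.50 + (1.1)(9.5) = 16.0 m/s
Δx = v₀t + ½at² = 5.50·9.5 + 0.5·1.1·9.5² = 102 m

Phase 2 (constant speed): v₀ = 16.0 m/s, a = 0 m/s².
v = v₀ + at = 16.0 + (0)(12.5) = 16.0 m/s
Δx = v₀t + ½at² = 16.0·12.5 + 0.5·0·12.5² = 199 m
Total distance = 102 + 199 = 301 m

301 m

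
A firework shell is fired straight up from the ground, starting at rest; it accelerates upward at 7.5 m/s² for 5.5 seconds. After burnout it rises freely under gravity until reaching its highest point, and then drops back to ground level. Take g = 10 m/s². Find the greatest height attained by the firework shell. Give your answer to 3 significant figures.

199 m

Phase 1 (powered ascent): v₀ = 0 m/s, a = 7.5 m/s².
v = v₀ + at = 0 + (7.5)(5.5) = 41.2 m/s
Δx = v₀t + ½at² = 0·5.5 + 0.5·7.5·5.5² = 113 m

Phase 2 (coasting upward): v₀ = 41.2 m/s, a = -10 m/s².
v = v₀ + at → t = (0 − 41.2) / -10 = 4.12 s
v² = v₀² + 2aΔx → Δx = (0² − 41.2²)/(2·-10) = 85.1 m
Maximum height = 113 + 85.1 = 199 m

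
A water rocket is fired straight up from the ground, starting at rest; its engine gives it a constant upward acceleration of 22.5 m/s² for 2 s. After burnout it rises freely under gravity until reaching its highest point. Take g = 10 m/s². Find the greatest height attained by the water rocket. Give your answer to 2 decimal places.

146.25 m

Phase 1 (powered ascent): v₀ = 0 m/s, a = 22.5 m/s².
v = v₀ + at = 0 + (22.5)(2) = 45.0 m/s
Δx = v₀t + ½at² = 0·2 + 0.5·22.5·2² = 45.0 m

Phase 2 (coasting upward): v₀ = 45.0 m/s, a = -10 m/s².
v = v₀ + at → t = (0 − 45.0) / -10 = 4.50 s
v² = v₀² + 2aΔx → Δx = (0² − 45.0²)/(2·-10) = 101 m
Maximum height = 45.0 + 101 = 146 m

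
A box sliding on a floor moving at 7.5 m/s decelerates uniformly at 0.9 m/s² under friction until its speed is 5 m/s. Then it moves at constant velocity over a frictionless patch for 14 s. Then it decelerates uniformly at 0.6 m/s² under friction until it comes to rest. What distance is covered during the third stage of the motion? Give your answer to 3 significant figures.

20.8 m

Phase 1 (decelerating): v₀ = 7.50 m/s, a = -0.9 m/s².
v = v₀ + at → t = (5 − 7.50) / -0.9 = 2.78 s
v² = v₀² + 2aΔx → Δx = (5² − 7.50²)/(2·-0.9) = 17.4 m

Phase 2 (constant speed): v₀ = 5.00 m/s, a = 0 m/s².
v = v₀ + at = 5.00 + (0)(14) = 5.00 m/s
Δx = v₀t + ½at² = 5.00·14 + 0.5·0·14² = 70.0 m

Phase 3 (decelerating): v₀ = 5.00 m/s, a = -0.6 m/s².
v = v₀ + at → t = (0 − 5.00) / -0.6 = 8.33 s
v² = v₀² + 2aΔx → Δx = (0² − 5.00²)/(2·-0.6) = 20.8 m
Distance in phase 3 = 20.8 m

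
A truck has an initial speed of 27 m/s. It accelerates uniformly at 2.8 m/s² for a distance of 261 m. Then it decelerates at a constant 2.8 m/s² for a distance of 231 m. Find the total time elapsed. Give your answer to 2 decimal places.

Phase 1 (accelerating): v₀ = 27.0 m/s, a = 2.8 m/s².
v² = v₀² + 2aΔx = 27.0² + 2·2.8·261 = 2190 → v = 46.8 m/s
t = (v − v₀)/a = (46.8 − 27.0)/2.8 = 7.07 s

Phase 2 (decelerating): v₀ = 46.8 m/s, a = -2.8 m/s².
v² = v₀² + 2aΔx = 46.8² + 2·-2.8·231 = 897 → v = 29.9 m/s
t = (v − v₀)/a = (29.9 − 46.8)/-2.8 = 6.02 s
Total time = 7.07 + 6.02 = 13.1 s

13.09 s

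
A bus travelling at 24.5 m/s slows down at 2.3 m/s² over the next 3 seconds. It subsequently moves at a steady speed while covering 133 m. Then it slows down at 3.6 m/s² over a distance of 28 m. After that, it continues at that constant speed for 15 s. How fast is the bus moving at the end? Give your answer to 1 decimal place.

10.4 m/s

Phase 1 (decelerating): v₀ = 24.5 m/s, a = -2.3 m/s².
v = v₀ + at = 24.5 + (-2.3)(3) = 17.6 m/s
Δx = v₀t + ½at² = 24.5·3 + 0.5·-2.3·3² = 63.1 m

Phase 2 (constant speed): v₀ = 17.6 m/s, a = 0 m/s².
Constant speed: t = d/v = 133/17.6 = 7.56 s

Phase 3 (decelerating): v₀ = 17.6 m/s, a = -3.6 m/s².
v² = v₀² + 2aΔx = 17.6² + 2·-3.6·28 = 108 → v = 10.4 m/s
t = (v − v₀)/a = (10.4 − 17.6)/-3.6 = 2.00 s

Phase 4 (constant speed): v₀ = 10.4 m/s, a = 0 m/s².
v = v₀ + at = 10.4 + (0)(15) = 10.4 m/s
Δx = v₀t + ½at² = 10.4·15 + 0.5·0·15² = 156 m
Final speed = 10.4 m/s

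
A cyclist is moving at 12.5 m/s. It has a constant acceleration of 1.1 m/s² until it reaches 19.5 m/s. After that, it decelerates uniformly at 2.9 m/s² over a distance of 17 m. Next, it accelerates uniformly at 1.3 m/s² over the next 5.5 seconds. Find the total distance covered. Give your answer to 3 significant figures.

231 m

Phase 1 (accelerating): v₀ = 12.5 m/s, a = 1.1 m/s².
v = v₀ + at → t = (19.5 − 12.5) / 1.1 = 6.36 s
v² = v₀² + 2aΔx → Δx = (19.5² − 12.5²)/(2·1.1) = 102 m

Phase 2 (decelerating): v₀ = 19.5 m/s, a = -2.9 m/s².
v² = v₀² + 2aΔx = 19.5² + 2·-2.9·17 = 282 → v = 16.8 m/s
t = (v − v₀)/a = (16.8 − 19.5)/-2.9 = 0.937 s

Phase 3 (accelerating): v₀ = 16.8 m/s, a = 1.3 m/s².
v = v₀ + at = 16.8 + (1.3)(5.5) = 23.9 m/s
Δx = v₀t + ½at² = 16.8·5.5 + 0.5·1.3·5.5² = 112 m
Total distance = 102 + 17.0 + 112 = 231 m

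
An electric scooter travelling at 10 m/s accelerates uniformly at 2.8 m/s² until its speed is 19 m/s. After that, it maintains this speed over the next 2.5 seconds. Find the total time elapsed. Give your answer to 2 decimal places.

5.71 s

Phase 1 (accelerating): v₀ = 10.0 m/s, a = 2.8 m/s².
v = v₀ + at → t = (19 − 10.0) / 2.8 = 3.21 s
v² = v₀² + 2aΔx → Δx = (19² − 10.0²)/(2·2.8) = 46.6 m

Phase 2 (constant speed): v₀ = 19.0 m/s, a = 0 m/s².
v = v₀ + at = 19.0 + (0)(2.5) = 19.0 m/s
Δx = v₀t + ½at² = 19.0·2.5 + 0.5·0·2.5² = 47.5 m
Total time = 3.21 + 2.50 = 5.71 s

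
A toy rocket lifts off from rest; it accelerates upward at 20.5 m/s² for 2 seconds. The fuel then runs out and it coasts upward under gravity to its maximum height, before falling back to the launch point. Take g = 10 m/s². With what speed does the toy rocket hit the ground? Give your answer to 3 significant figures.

Phase 1 (powered ascent): v₀ = 0 m/s, a = 20.5 m/s².
v = v₀ + at = 0 + (20.5)(2) = 41.0 m/s
Δx = v₀t + ½at² = 0·2 + 0.5·20.5·2² = 41.0 m

Phase 2 (coasting upward): v₀ = 41.0 m/s, a = -10 m/s².
v = v₀ + at → t = (0 − 41.0) / -10 = 4.10 s
v² = v₀² + 2aΔx → Δx = (0² − 41.0²)/(2·-10) = 84.0 m

Phase 3 (free fall): v₀ = 0 m/s, a = -10 m/s².
Falls 125 m from rest: t = √(2·125/10) = 5.00 s; v = g·t = 50.0 m/s.
Impact speed = 50.0 m/s

50.0 m/s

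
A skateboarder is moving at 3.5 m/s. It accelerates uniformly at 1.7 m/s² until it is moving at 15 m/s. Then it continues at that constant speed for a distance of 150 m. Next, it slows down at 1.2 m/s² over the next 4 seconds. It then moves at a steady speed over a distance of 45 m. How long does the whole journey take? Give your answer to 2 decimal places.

Phase 1 (accelerating): v₀ = 3.50 m/s, a = 1.7 m/s².
v = v₀ + at → t = (15 − 3.50) / 1.7 = 6.76 s
v² = v₀² + 2aΔx → Δx = (15² − 3.50²)/(2·1.7) = 62.6 m

Phase 2 (constant speed): v₀ = 15.0 m/s, a = 0 m/s².
Constant speed: t = d/v = 150/15.0 = 10.0 s

Phase 3 (decelerating): v₀ = 15.0 m/s, a = -1.2 m/s².
v = v₀ + at = 15.0 + (-1.2)(4) = 10.2 m/s
Δx = v₀t + ½at² = 15.0·4 + 0.5·-1.2·4² = 50.4 m

Phase 4 (constant speed): v₀ = 10.2 m/s, a = 0 m/s².
Constant speed: t = d/v = 45/10.2 = 4.41 s
Total time = 6.76 + 10.0 + 4.00 + 4.41 = 25.2 s

25.18 s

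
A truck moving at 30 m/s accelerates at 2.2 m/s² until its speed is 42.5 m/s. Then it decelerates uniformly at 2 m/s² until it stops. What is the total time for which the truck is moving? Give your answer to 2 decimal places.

Phase 1 (accelerating): v₀ = 30.0 m/s, a = 2.2 m/s².
v = v₀ + at → t = (42.5 − 30.0) / 2.2 = 5.68 s
v² = v₀² + 2aΔx → Δx = (42.5² − 30.0²)/(2·2.2) = 206 m

Phase 2 (decelerating): v₀ = 42.5 m/s, a = -2 m/s².
v = v₀ + at → t = (0 − 42.5) / -2 = 21.2 s
v² = v₀² + 2aΔx → Δx = (0² − 42.5²)/(2·-2) = 452 m
Total time = 5.68 + 21.2 = 26.9 s

26.93 s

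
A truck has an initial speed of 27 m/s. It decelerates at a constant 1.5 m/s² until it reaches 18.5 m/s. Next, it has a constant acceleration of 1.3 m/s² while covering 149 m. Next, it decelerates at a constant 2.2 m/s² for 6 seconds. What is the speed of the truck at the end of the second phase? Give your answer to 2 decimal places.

Phase 1 (decelerating): v₀ = 27.0 m/s, a = -1.5 m/s².
v = v₀ + at → t = (18.5 − 27.0) / -1.5 = 5.67 s
v² = v₀² + 2aΔx → Δx = (18.5² − 27.0²)/(2·-1.5) = 129 m

Phase 2 (accelerating): v₀ = 18.5 m/s, a = 1.3 m/s².
v² = v₀² + 2aΔx = 18.5² + 2·1.3·149 = 730 → v = 27.0 m/s
t = (v − v₀)/a = (27.0 − 18.5)/1.3 = 6.55 s
Speed at end of phase 2 = 27.0 m/s

27.01 m/s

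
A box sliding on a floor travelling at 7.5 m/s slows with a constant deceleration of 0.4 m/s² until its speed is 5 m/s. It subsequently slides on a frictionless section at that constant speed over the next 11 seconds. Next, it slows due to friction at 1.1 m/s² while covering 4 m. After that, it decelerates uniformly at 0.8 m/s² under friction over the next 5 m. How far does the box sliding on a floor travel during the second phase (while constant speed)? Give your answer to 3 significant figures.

55.0 m

Phase 1 (decelerating): v₀ = 7.50 m/s, a = -0.4 m/s².
v = v₀ + at → t = (5 − 7.50) / -0.4 = 6.25 s
v² = v₀² + 2aΔx → Δx = (5² − 7.50²)/(2·-0.4) = 39.1 m

Phase 2 (constant speed): v₀ = 5.00 m/s, a = 0 m/s².
v = v₀ + at = 5.00 + (0)(11) = 5.00 m/s
Δx = v₀t + ½at² = 5.00·11 + 0.5·0·11² = 55.0 m
Distance in phase 2 = 55.0 m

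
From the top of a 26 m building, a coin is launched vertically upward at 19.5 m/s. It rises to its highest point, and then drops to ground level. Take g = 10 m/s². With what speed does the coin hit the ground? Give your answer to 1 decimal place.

30.0 m/s

Phase 1 (rising): v₀ = 19.5 m/s, a = -10 m/s².
v = v₀ + at → t = (0 − 19.5) / -10 = 1.95 s
v² = v₀² + 2aΔx → Δx = (0² − 19.5²)/(2·-10) = 19.0 m

Phase 2 (falling): v₀ = 0 m/s, a = -10 m/s².
Falls 45.0 m from rest: t = √(2·45.0/10) = 3.00 s; v = g·t = 30.0 m/s.
Final speed = 30.0 m/s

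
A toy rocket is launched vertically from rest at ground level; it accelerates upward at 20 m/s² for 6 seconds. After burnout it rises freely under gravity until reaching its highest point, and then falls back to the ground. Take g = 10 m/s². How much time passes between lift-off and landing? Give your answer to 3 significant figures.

Phase 1 (powered ascent): v₀ = 0 m/s, a = 20 m/s².
v = v₀ + at = 0 + (20)(6) = 120 m/s
Δx = v₀t + ½at² = 0·6 + 0.5·20·6² = 360 m

Phase 2 (coasting upward): v₀ = 120 m/s, a = -10 m/s².
v = v₀ + at → t = (0 − 120) / -10 = 12.0 s
v² = v₀² + 2aΔx → Δx = (0² − 120²)/(2·-10) = 720 m

Phase 3 (free fall): v₀ = 0 m/s, a = -10 m/s².
Falls 1080 m from rest: t = √(2·1080/10) = 14.7 s; v = g·t = 147 m/s.
Total time = 6.00 + 12.0 + 14.7 = 32.7 s

32.7 s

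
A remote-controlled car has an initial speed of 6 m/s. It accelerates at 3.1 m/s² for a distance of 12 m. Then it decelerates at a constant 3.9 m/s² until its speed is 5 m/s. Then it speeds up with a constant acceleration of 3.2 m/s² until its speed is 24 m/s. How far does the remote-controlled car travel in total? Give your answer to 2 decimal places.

109.04 m

Phase 1 (accelerating): v₀ = 6.00 m/s, a = 3.1 m/s².
v² = v₀² + 2aΔx = 6.00² + 2·3.1·12 = 110 → v = 10.5 m/s
t = (v − v₀)/a = (10.5 − 6.00)/3.1 = 1.45 s

Phase 2 (decelerating): v₀ = 10.5 m/s, a = -3.9 m/s².
v = v₀ + at → t = (5 − 10.5) / -3.9 = 1.41 s
v² = v₀² + 2aΔx → Δx = (5² − 10.5²)/(2·-3.9) = 10.9 m

Phase 3 (accelerating): v₀ = 5.00 m/s, a = 3.2 m/s².
v = v₀ + at → t = (24 − 5.00) / 3.2 = 5.94 s
v² = v₀² + 2aΔx → Δx = (24² − 5.00²)/(2·3.2) = 86.1 m
Total distance = 12.0 + 10.9 + 86.1 = 109 m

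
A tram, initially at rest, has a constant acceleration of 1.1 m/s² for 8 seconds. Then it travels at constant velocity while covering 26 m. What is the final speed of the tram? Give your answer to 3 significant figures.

Phase 1 (accelerating): v₀ = 0 m/s, a = 1.1 m/s².
v = v₀ + at = 0 + (1.1)(8) = 8.80 m/s
Δx = v₀t + ½at² = 0·8 + 0.5·1.1·8² = 35.2 m

Phase 2 (constant speed): v₀ = 8.80 m/s, a = 0 m/s².
Constant speed: t = d/v = 26/8.80 = 2.95 s
Final speed = 8.80 m/s

8.80 m/s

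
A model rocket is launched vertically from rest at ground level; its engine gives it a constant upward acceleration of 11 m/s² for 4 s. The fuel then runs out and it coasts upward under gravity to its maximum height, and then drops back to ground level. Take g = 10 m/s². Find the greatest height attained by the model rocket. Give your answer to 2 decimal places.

184.80 m

Phase 1 (powered ascent): v₀ = 0 m/s, a = 11 m/s².
v = v₀ + at = 0 + (11)(4) = 44.0 m/s
Δx = v₀t + ½at² = 0·4 + 0.5·11·4² = 88.0 m

Phase 2 (coasting upward): v₀ = 44.0 m/s, a = -10 m/s².
v = v₀ + at → t = (0 − 44.0) / -10 = 4.40 s
v² = v₀² + 2aΔx → Δx = (0² − 44.0²)/(2·-10) = 96.8 m
Maximum height = 88.0 + 96.8 = 185 m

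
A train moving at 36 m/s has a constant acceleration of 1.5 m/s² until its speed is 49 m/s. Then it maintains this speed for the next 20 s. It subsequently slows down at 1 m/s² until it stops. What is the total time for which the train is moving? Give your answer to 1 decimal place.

77.7 s

Phase 1 (accelerating): v₀ = 36.0 m/s, a = 1.5 m/s².
v = v₀ + at → t = (49 − 36.0) / 1.5 = 8.67 s
v² = v₀² + 2aΔx → Δx = (49² − 36.0²)/(2·1.5) = 368 m

Phase 2 (constant speed): v₀ = 49.0 m/s, a = 0 m/s².
v = v₀ + at = 49.0 + (0)(20) = 49.0 m/s
Δx = v₀t + ½at² = 49.0·20 + 0.5·0·20² = 980 m

Phase 3 (decelerating): v₀ = 49.0 m/s, a = -1 m/s².
v = v₀ + at → t = (0 − 49.0) / -1 = 49.0 s
v² = v₀² + 2aΔx → Δx = (0² − 49.0²)/(2·-1) = 1200 m
Total time = 8.67 + 20.0 + 49.0 = 77.7 s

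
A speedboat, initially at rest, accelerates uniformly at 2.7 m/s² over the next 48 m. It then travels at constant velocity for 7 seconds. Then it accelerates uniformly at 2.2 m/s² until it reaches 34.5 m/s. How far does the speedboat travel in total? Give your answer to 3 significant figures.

372 m

Phase 1 (accelerating): v₀ = 0 m/s, a = 2.7 m/s².
v² = v₀² + 2aΔx = 0² + 2·2.7·48 = 259 → v = 16.1 m/s
t = (v − v₀)/a = (16.1 − 0)/2.7 = 5.96 s

Phase 2 (constant speed): v₀ = 16.1 m/s, a = 0 m/s².
v = v₀ + at = 16.1 + (0)(7) = 16.1 m/s
Δx = v₀t + ½at² = 16.1·7 + 0.5·0·7² = 113 m

Phase 3 (accelerating): v₀ = 16.1 m/s, a = 2.2 m/s².
v = v₀ + at → t = (34.5 − 16.1) / 2.2 = 8.36 s
v² = v₀² + 2aΔx → Δx = (34.5² − 16.1²)/(2·2.2) = 212 m
Total distance = 48.0 + 113 + 212 = 372 m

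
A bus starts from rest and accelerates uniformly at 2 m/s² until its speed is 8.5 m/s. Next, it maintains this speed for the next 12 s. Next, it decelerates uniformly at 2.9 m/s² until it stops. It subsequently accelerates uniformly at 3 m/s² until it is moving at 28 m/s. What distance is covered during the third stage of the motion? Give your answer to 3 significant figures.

12.5 m

Phase 1 (accelerating): v₀ = 0 m/s, a = 2 m/s².
v = v₀ + at → t = (8.5 − 0) / 2 = 4.25 s
v² = v₀² + 2aΔx → Δx = (8.5² − 0²)/(2·2) = 18.1 m

Phase 2 (constant speed): v₀ = 8.50 m/s, a = 0 m/s².
v = v₀ + at = 8.50 + (0)(12) = 8.50 m/s
Δx = v₀t + ½at² = 8.50·12 + 0.5·0·12² = 102 m

Phase 3 (decelerating): v₀ = 8.50 m/s, a = -2.9 m/s².
v = v₀ + at → t = (0 − 8.50) / -2.9 = 2.93 s
v² = v₀² + 2aΔx → Δx = (0² − 8.50²)/(2·-2.9) = 12.5 m
Distance in phase 3 = 12.5 m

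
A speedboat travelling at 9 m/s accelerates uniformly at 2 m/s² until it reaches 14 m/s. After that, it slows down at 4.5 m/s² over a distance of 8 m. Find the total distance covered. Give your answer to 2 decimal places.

36.75 m

Phase 1 (accelerating): v₀ = 9.00 m/s, a = 2 m/s².
v = v₀ + at → t = (14 − 9.00) / 2 = 2.50 s
v² = v₀² + 2aΔx → Δx = (14² − 9.00²)/(2·2) = 28.8 m

Phase 2 (decelerating): v₀ = 14.0 m/s, a = -4.5 m/s².
v² = v₀² + 2aΔx = 14.0² + 2·-4.5·8 = 124 → v = 11.1 m/s
t = (v − v₀)/a = (11.1 − 14.0)/-4.5 = 0.637 s
Total distance = 28.8 + 8.00 = 36.8 m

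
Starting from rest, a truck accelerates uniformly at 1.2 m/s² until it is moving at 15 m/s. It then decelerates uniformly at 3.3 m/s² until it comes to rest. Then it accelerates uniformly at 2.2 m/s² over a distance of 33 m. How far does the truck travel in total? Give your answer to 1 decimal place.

Phase 1 (accelerating): v₀ = 0 m/s, a = 1.2 m/s².
v = v₀ + at → t = (15 − 0) / 1.2 = 12.5 s
v² = v₀² + 2aΔx → Δx = (15² − 0²)/(2·1.2) = 93.8 m

Phase 2 (decelerating): v₀ = 15.0 m/s, a = -3.3 m/s².
v = v₀ + at → t = (0 − 15.0) / -3.3 = 4.55 s
v² = v₀² + 2aΔx → Δx = (0² − 15.0²)/(2·-3.3) = 34.1 m

Phase 3 (accelerating): v₀ = 0 m/s, a = 2.2 m/s².
v² = v₀² + 2aΔx = 0² + 2·2.2·33 = 145 → v = 12.0 m/s
t = (v − v₀)/a = (12.0 − 0)/2.2 = 5.48 s
Total distance = 93.8 + 34.1 + 33.0 = 161 m

160.8 m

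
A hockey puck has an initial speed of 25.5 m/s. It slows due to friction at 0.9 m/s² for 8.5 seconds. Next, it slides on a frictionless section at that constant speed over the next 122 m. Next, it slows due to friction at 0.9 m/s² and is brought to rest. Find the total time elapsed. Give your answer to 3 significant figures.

Phase 1 (decelerating): v₀ = 25.5 m/s, a = -0.9 m/s².
v = v₀ + at = 25.5 + (-0.9)(8.5) = 17.9 m/s
Δx = v₀t + ½at² = 25.5·8.5 + 0.5·-0.9·8.5² = 184 m

Phase 2 (constant speed): v₀ = 17.9 m/s, a = 0 m/s².
Constant speed: t = d/v = 122/17.9 = 6.83 s

Phase 3 (decelerating): v₀ = 17.9 m/s, a = -0.9 m/s².
v = v₀ + at → t = (0 − 17.9) / -0.9 = 19.8 s
v² = v₀² + 2aΔx → Δx = (0² − 17.9²)/(2·-0.9) = 177 m
Total time = 8.50 + 6.83 + 19.8 = 35.2 s

35.2 s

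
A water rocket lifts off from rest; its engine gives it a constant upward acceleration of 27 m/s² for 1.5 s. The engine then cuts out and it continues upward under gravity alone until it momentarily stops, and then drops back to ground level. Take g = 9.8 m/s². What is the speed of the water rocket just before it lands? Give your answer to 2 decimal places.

47.28 m/s

Phase 1 (powered ascent): v₀ = 0 m/s, a = 27 m/s².
v = v₀ + at = 0 + (27)(1.5) = 40.5 m/s
Δx = v₀t + ½at² = 0·1.5 + 0.5·27·1.5² = 30.4 m

Phase 2 (coasting upward): v₀ = 40.5 m/s, a = -9.8 m/s².
v = v₀ + at → t = (0 − 40.5) / -9.8 = 4.13 s
v² = v₀² + 2aΔx → Δx = (0² − 40.5²)/(2·-9.8) = 83.7 m

Phase 3 (free fall): v₀ = 0 m/s, a = -9.8 m/s².
Falls 114 m from rest: t = √(2·114/9.8) = 4.82 s; v = g·t = 47.3 m/s.
Impact speed = 47.3 m/s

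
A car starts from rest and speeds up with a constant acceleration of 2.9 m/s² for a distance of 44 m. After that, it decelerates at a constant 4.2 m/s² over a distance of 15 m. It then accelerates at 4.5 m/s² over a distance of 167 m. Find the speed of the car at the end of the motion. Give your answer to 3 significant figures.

Phase 1 (accelerating): v₀ = 0 m/s, a = 2.9 m/s².
v² = v₀² + 2aΔx = 0² + 2·2.9·44 = 255 → v = 16.0 m/s
t = (v − v₀)/a = (16.0 − 0)/2.9 = 5.51 s

Phase 2 (decelerating): v₀ = 16.0 m/s, a = -4.2 m/s².
v² = v₀² + 2aΔx = 16.0² + 2·-4.2·15 = 129 → v = 11.4 m/s
t = (v − v₀)/a = (11.4 − 16.0)/-4.2 = 1.10 s

Phase 3 (accelerating): v₀ = 11.4 m/s, a = 4.5 m/s².
v² = v₀² + 2aΔx = 11.4² + 2·4.5·167 = 1630 → v = 40.4 m/s
t = (v − v₀)/a = (40.4 − 11.4)/4.5 = 6.45 s
Final speed = 40.4 m/s

40.4 m/s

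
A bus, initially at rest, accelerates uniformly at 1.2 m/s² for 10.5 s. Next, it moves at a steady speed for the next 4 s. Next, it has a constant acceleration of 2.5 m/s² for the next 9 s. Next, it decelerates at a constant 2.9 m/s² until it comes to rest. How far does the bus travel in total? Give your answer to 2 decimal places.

Phase 1 (accelerating): v₀ = 0 m/s, a = 1.2 m/s².
v = v₀ + at = 0 + (1.2)(10.5) = 12.6 m/s
Δx = v₀t + ½at² = 0·10.5 + 0.5·1.2·10.5² = 66.1 m

Phase 2 (constant speed): v₀ = 12.6 m/s, a = 0 m/s².
v = v₀ + at = 12.6 + (0)(4) = 12.6 m/s
Δx = v₀t + ½at² = 12.6·4 + 0.5·0·4² = 50.4 m

Phase 3 (accelerating): v₀ = 12.6 m/s, a = 2.5 m/s².
v = v₀ + at = 12.6 + (2.5)(9) = 35.1 m/s
Δx = v₀t + ½at² = 12.6·9 + 0.5·2.5·9² = 215 m

Phase 4 (decelerating): v₀ = 35.1 m/s, a = -2.9 m/s².
v = v₀ + at → t = (0 − 35.1) / -2.9 = 12.1 s
v² = v₀² + 2aΔx → Δx = (0² − 35.1²)/(2·-2.9) = 212 m
Total distance = 66.1 + 50.4 + 215 + 212 = 544 m

543.62 m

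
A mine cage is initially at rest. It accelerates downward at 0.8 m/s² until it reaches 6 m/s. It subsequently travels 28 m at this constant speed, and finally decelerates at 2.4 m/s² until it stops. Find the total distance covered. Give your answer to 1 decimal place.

Phase 1 (accelerating): v₀ = 0 m/s, a = 0.8 m/s².
v = v₀ + at → t = (6 − 0) / 0.8 = 7.50 s
v² = v₀² + 2aΔx → Δx = (6² − 0²)/(2·0.8) = 22.5 m

Phase 2 (constant speed): v₀ = 6.00 m/s, a = 0 m/s².
Constant speed: t = d/v = 28/6.00 = 4.67 s

Phase 3 (decelerating): v₀ = 6.00 m/s, a = -2.4 m/s².
v = v₀ + at → t = (0 − 6.00) / -2.4 = 2.50 s
v² = v₀² + 2aΔx → Δx = (0² − 6.00²)/(2·-2.4) = 7.50 m
Total distance = 22.5 + 28.0 + 7.50 = 58.0 m

58.0 m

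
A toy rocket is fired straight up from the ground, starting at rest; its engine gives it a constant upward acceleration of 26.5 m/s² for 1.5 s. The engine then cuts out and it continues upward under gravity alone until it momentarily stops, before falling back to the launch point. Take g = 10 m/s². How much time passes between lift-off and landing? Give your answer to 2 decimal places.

10.14 s

Phase 1 (powered ascent): v₀ = 0 m/s, a = 26.5 m/s².
v = v₀ + at = 0 + (26.5)(1.5) = 39.8 m/s
Δx = v₀t + ½at² = 0·1.5 + 0.5·26.5·1.5² = 29.8 m

Phase 2 (coasting upward): v₀ = 39.8 m/s, a = -10 m/s².
v = v₀ + at → t = (0 − 39.8) / -10 = 3.98 s
v² = v₀² + 2aΔx → Δx = (0² − 39.8²)/(2·-10) = 79.0 m

Phase 3 (free fall): v₀ = 0 m/s, a = -10 m/s².
Falls 109 m from rest: t = √(2·109/10) = 4.67 s; v = g·t = 46.7 m/s.
Total time = 1.50 + 3.98 + 4.67 = 10.1 s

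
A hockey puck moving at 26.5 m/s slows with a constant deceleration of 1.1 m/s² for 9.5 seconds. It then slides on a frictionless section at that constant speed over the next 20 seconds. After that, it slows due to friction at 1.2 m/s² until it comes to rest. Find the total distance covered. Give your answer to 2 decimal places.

630.45 m

Phase 1 (decelerating): v₀ = 26.5 m/s, a = -1.1 m/s².
v = v₀ + at = 26.5 + (-1.1)(9.5) = 16.0 m/s
Δx = v₀t + ½at² = 26.5·9.5 + 0.5·-1.1·9.5² = 202 m

Phase 2 (constant speed): v₀ = 16.0 m/s, a = 0 m/s².
v = v₀ + at = 16.0 + (0)(20) = 16.0 m/s
Δx = v₀t + ½at² = 16.0·20 + 0.5·0·20² = 321 m

Phase 3 (decelerating): v₀ = 16.0 m/s, a = -1.2 m/s².
v = v₀ + at → t = (0 − 16.0) / -1.2 = 13.4 s
v² = v₀² + 2aΔx → Δx = (0² − 16.0²)/(2·-1.2) = 107 m
Total distance = 202 + 321 + 107 = 630 m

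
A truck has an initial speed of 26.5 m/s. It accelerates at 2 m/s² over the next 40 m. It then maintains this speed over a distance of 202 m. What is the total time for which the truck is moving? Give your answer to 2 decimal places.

8.31 s

Phase 1 (accelerating): v₀ = 26.5 m/s, a = 2 m/s².
v² = v₀² + 2aΔx = 26.5² + 2·2·40 = 862 → v = 29.4 m/s
t = (v − v₀)/a = (29.4 − 26.5)/2 = 1.43 s

Phase 2 (constant speed): v₀ = 29.4 m/s, a = 0 m/s².
Constant speed: t = d/v = 202/29.4 = 6.88 s
Total time = 1.43 + 6.88 = 8.31 s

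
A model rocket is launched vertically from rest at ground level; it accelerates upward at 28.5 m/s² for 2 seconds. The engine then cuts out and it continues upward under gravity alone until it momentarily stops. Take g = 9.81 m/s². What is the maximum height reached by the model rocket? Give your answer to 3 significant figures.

223 m

Phase 1 (powered ascent): v₀ = 0 m/s, a = 28.5 m/s².
v = v₀ + at = 0 + (28.5)(2) = 57.0 m/s
Δx = v₀t + ½at² = 0·2 + 0.5·28.5·2² = 57.0 m

Phase 2 (coasting upward): v₀ = 57.0 m/s, a = -9.81 m/s².
v = v₀ + at → t = (0 − 57.0) / -9.81 = 5.81 s
v² = v₀² + 2aΔx → Δx = (0² − 57.0²)/(2·-9.81) = 166 m
Maximum height = 57.0 + 166 = 223 m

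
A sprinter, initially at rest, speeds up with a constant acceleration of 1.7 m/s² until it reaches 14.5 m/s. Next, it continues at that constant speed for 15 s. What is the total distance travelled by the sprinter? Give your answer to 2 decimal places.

Phase 1 (accelerating): v₀ = 0 m/s, a = 1.7 m/s².
v = v₀ + at → t = (14.5 − 0) / 1.7 = 8.53 s
v² = v₀² + 2aΔx → Δx = (14.5² − 0²)/(2·1.7) = 61.8 m

Phase 2 (constant speed): v₀ = 14.5 m/s, a = 0 m/s².
v = v₀ + at = 14.5 + (0)(15) = 14.5 m/s
Δx = v₀t + ½at² = 14.5·15 + 0.5·0·15² = 218 m
Total distance = 61.8 + 218 = 279 m

279.34 m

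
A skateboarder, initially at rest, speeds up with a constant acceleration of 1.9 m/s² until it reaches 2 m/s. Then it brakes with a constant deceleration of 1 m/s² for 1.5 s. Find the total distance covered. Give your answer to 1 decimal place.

Phase 1 (accelerating): v₀ = 0 m/s, a = 1.9 m/s².
v = v₀ + at → t = (2 − 0) / 1.9 = 1.05 s
v² = v₀² + 2aΔx → Δx = (2² − 0²)/(2·1.9) = 1.05 m

Phase 2 (decelerating): v₀ = 2.00 m/s, a = -1 m/s².
v = v₀ + at = 2.00 + (-1)(1.5) = 0.500 m/s
Δx = v₀t + ½at² = 2.00·1.5 + 0.5·-1·1.5² = 1.88 m
Total distance = 1.05 + 1.88 = 2.93 m

2.9 m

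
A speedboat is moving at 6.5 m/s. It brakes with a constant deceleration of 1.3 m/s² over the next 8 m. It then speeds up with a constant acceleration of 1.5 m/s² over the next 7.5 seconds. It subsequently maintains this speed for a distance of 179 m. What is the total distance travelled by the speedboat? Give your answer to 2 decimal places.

Phase 1 (decelerating): v₀ = 6.50 m/s, a = -1.3 m/s².
v² = v₀² + 2aΔx = 6.50² + 2·-1.3·8 = 21.4 → v = 4.63 m/s
t = (v − v₀)/a = (4.63 − 6.50)/-1.3 = 1.44 s

Phase 2 (accelerating): v₀ = 4.63 m/s, a = 1.5 m/s².
v = v₀ + at = 4.63 + (1.5)(7.5) = 15.9 m/s
Δx = v₀t + ½at² = 4.63·7.5 + 0.5·1.5·7.5² = 76.9 m

Phase 3 (constant speed): v₀ = 15.9 m/s, a = 0 m/s².
Constant speed: t = d/v = 179/15.9 = 11.3 s
Total distance = 8.00 + 76.9 + 179 = 264 m

263.92 m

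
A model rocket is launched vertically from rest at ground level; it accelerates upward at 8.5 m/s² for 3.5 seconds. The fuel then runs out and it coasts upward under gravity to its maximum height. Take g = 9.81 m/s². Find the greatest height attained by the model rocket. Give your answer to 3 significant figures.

97.2 m

Phase 1 (powered ascent): v₀ = 0 m/s, a = 8.5 m/s².
v = v₀ + at = 0 + (8.5)(3.5) = 29.8 m/s
Δx = v₀t + ½at² = 0·3.5 + 0.5·8.5·3.5² = 52.1 m

Phase 2 (coasting upward): v₀ = 29.8 m/s, a = -9.81 m/s².
v = v₀ + at → t = (0 − 29.8) / -9.81 = 3.03 s
v² = v₀² + 2aΔx → Δx = (0² − 29.8²)/(2·-9.81) = 45.1 m
Maximum height = 52.1 + 45.1 = 97.2 m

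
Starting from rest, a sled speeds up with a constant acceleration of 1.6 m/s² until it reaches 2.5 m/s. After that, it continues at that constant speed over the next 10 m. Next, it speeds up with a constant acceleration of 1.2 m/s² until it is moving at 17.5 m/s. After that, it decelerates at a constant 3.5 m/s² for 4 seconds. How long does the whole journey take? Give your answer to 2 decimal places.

22.06 s

Phase 1 (accelerating): v₀ = 0 m/s, a = 1.6 m/s².
v = v₀ + at → t = (2.5 − 0) / 1.6 = 1.56 s
v² = v₀² + 2aΔx → Δx = (2.5² − 0²)/(2·1.6) = 1.95 m

Phase 2 (constant speed): v₀ = 2.50 m/s, a = 0 m/s².
Constant speed: t = d/v = 10/2.50 = 4.00 s

Phase 3 (accelerating): v₀ = 2.50 m/s, a = 1.2 m/s².
v = v₀ + at → t = (17.5 − 2.50) / 1.2 = 12.5 s
v² = v₀² + 2aΔx → Δx = (17.5² − 2.50²)/(2·1.2) = 125 m

Phase 4 (decelerating): v₀ = 17.5 m/s, a = -3.5 m/s².
v = v₀ + at = 17.5 + (-3.5)(4) = 3.50 m/s
Δx = v₀t + ½at² = 17.5·4 + 0.5·-3.5·4² = 42.0 m
Total time = 1.56 + 4.00 + 12.5 + 4.00 = 22.1 s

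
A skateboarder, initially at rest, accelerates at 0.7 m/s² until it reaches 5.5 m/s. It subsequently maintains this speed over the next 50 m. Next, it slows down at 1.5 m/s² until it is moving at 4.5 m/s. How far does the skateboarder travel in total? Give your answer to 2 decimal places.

Phase 1 (accelerating): v₀ = 0 m/s, a = 0.7 m/s².
v = v₀ + at → t = (5.5 − 0) / 0.7 = 7.86 s
v² = v₀² + 2aΔx → Δx = (5.5² − 0²)/(2·0.7) = 21.6 m

Phase 2 (constant speed): v₀ = 5.50 m/s, a = 0 m/s².
Constant speed: t = d/v = 50/5.50 = 9.09 s

Phase 3 (decelerating): v₀ = 5.50 m/s, a = -1.5 m/s².
v = v₀ + at → t = (4.5 − 5.50) / -1.5 = 0.667 s
v² = v₀² + 2aΔx → Δx = (4.5² − 5.50²)/(2·-1.5) = 3.33 m
Total distance = 21.6 + 50.0 + 3.33 = 74.9 m

74.94 m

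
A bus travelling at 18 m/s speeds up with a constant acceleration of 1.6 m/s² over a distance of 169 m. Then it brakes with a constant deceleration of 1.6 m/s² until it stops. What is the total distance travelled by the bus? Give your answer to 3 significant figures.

Phase 1 (accelerating): v₀ = 18.0 m/s, a = 1.6 m/s².
v² = v₀² + 2aΔx = 18.0² + 2·1.6·169 = 865 → v = 29.4 m/s
t = (v − v₀)/a = (29.4 − 18.0)/1.6 = 7.13 s

Phase 2 (decelerating): v₀ = 29.4 m/s, a = -1.6 m/s².
v = v₀ + at → t = (0 − 29.4) / -1.6 = 18.4 s
v² = v₀² + 2aΔx → Δx = (0² − 29.4²)/(2·-1.6) = 270 m
Total distance = 169 + 270 = 439 m

439 m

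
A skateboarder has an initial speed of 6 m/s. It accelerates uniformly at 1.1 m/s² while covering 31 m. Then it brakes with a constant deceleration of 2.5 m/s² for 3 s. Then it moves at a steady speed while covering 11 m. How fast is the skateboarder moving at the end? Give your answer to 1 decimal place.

Phase 1 (accelerating): v₀ = 6.00 m/s, a = 1.1 m/s².
v² = v₀² + 2aΔx = 6.00² + 2·1.1·31 = 104 → v = 10.2 m/s
t = (v − v₀)/a = (10.2 − 6.00)/1.1 = 3.83 s

Phase 2 (decelerating): v₀ = 10.2 m/s, a = -2.5 m/s².
v = v₀ + at = 10.2 + (-2.5)(3) = 2.71 m/s
Δx = v₀t + ½at² = 10.2·3 + 0.5·-2.5·3² = 19.4 m

Phase 3 (constant speed): v₀ = 2.71 m/s, a = 0 m/s².
Constant speed: t = d/v = 11/2.71 = 4.06 s
Final speed = 2.71 m/s

2.7 m/s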